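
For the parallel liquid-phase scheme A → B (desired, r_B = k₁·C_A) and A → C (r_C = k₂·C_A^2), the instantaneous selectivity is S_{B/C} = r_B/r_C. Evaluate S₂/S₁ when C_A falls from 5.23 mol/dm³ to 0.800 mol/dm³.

6.54

S_{B/C} = (k₁/k₂)·C_A⁻¹, so S₂/S₁ = (C_{A,2}/C_{A,1})⁻¹.
= 5.23/0.800 = 6.54.
Selectivity toward B rises as C_A falls — low-concentration operation is favoured.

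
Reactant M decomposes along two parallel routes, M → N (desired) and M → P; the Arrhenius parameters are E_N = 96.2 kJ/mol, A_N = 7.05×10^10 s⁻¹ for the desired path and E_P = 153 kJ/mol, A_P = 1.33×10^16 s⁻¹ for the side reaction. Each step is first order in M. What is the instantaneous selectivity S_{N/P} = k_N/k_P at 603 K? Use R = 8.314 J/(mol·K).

With equal orders, S_{N/P} = k_N/k_P = (A_N/A_P)·exp[(E_P−E_N)/(RT)].
(E_P−E_N)/(RT) = (153−96.2)×10³/(8.314×603) = 56800/5013 = 11.33.
k_N/k_P = (7.05×10^10/1.33×10^16)·exp(11.33) = 5.301×10^-6 × 83264 = 0.441.
Since E_N < E_P, lowering the temperature improves selectivity toward N.

0.441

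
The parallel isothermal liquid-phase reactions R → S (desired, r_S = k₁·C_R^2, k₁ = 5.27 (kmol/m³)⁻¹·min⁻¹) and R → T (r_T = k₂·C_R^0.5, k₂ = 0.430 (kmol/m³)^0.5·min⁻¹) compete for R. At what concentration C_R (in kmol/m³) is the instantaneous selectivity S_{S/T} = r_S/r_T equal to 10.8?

S_{S/T} = (k₁/k₂)·C_R^1.5 ⇒ C_R = (S·k₂/k₁)^(1/1.5).
= (10.8×0.430/5.27)^(0.6667) = (0.8812)^(0.6667) = 0.919 kmol/m³.

0.919 kmol/m³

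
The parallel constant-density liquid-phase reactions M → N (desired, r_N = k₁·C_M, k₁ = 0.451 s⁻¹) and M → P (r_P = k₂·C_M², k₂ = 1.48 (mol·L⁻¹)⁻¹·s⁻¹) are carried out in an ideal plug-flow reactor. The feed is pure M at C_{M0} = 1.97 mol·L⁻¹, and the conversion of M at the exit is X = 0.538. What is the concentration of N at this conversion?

C_M = C_{M0}(1−X) = 0.9101 mol·L⁻¹.
Along a PFR/batch, dC_N/dC_M = −r_N/(r_N+r_P) = −k₁/(k₁+k₂·C_M).
Integrating from C_{M0} to C_M: C_N = (0.451/1.48)·ln[(0.451+1.48·1.97)/(0.451+1.48·0.910)] = 0.3047·ln(3.367/1.798) = 0.1911 mol·L⁻¹.

0.191 mol·L⁻¹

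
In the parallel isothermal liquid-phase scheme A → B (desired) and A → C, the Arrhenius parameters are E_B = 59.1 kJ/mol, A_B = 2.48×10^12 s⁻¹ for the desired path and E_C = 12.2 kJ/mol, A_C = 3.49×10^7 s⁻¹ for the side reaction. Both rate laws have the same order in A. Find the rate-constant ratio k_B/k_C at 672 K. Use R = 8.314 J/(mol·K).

16.1

Since both paths have the same order in A, the concentration cancels and S_{B/C} = k_B/k_C = (A_B/A_C)·exp[(E_C−E_B)/(RT)].
(E_C−E_B)/(RT) = (12.2−59.1)×10³/(8.314×672) = -46900/5587 = -8.394.
k_B/k_C = (2.48×10^12/3.49×10^7)·exp(-8.394) = 71060 × 2.261×10^-4 = 16.1.
Since E_B > E_C, raising the temperature improves selectivity toward B.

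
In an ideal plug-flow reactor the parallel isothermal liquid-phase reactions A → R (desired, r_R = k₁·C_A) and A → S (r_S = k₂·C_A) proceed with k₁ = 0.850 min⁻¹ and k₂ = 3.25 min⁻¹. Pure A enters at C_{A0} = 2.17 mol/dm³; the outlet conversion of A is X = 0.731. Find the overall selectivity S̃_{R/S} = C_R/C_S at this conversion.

0.262

C_A = C_{A0}(1−X) = 0.5837 mol/dm³.
Both paths are first order in A, so the instantaneous fraction to R is constant: dC_R/d(−C_A) = k₁/(k₁+k₂) = 0.2073.
C_R = 0.2073·(C_{A0}−C_A) = 0.2073×1.586 = 0.329 mol/dm³.
C_S = (C_{A0}−C_A)−C_R = 1.257 mol/dm³; S̃_{R/S} = 0.3289/1.257 = 0.262.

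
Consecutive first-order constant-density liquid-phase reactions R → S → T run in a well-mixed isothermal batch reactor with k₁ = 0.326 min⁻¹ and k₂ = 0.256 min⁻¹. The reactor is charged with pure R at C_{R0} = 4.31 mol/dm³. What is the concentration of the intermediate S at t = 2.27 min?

1.65 mol/dm³

Solving the coupled first-order balances gives C_S(t) = [k₁/(k₂−k₁)]·C_{R0}·(e^(−k₁t) − e^(−k₂t)).
e^(−k₁t) = e^(−0.326×2.27) = e^(−0.7400) = 0.4771; e^(−k₂t) = e^(−0.5811) = 0.5593.
C_S = 0.326×4.31/(0.256−0.326) × (0.4771−0.5593) = (-20.07)×(-0.08217) = 1.649 mol/dm³.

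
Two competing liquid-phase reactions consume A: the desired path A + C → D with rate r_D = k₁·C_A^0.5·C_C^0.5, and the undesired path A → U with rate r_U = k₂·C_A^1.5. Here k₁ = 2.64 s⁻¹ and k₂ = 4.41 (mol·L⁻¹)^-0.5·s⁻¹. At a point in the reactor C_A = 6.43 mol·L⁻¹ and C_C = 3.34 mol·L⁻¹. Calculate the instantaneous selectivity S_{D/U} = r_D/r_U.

0.170

S_{D/U} = r_D/r_U = (k₁·C_A^0.5·C_C^0.5)/(k₂·C_A^1.5) = (k₁/k₂)·C_A⁻¹·C_C^0.5.
= (2.64×6.430^0.5×3.340^0.5) / (4.41×6.430^1.5) = 12.23/71.90 = 0.170.
The undesired path is higher order in A, so low C_A (CSTR or dilute feed) favours D.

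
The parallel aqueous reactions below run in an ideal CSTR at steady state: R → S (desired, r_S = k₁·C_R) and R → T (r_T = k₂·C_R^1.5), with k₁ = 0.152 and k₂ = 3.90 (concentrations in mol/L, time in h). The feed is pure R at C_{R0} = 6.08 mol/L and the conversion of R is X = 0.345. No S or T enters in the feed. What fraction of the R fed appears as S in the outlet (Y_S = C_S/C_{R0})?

0.00661

Exit C_R = C_{R0}(1−X) = 6.08×0.655 = 3.982 mol/L.
A CSTR operates uniformly at the exit composition, giving r_S = 0.6053 and r_T = 30.99 (each k·C_R^n at C_R = 3.982).
Fraction of consumed R going to S: r_S/(r_S+r_T) = 0.01916.
C_S = 0.01916·C_{R0}·X = 0.01916×6.08×0.345 = 0.0402 mol/L; Y_S = C_S/C_{R0} = 0.00661.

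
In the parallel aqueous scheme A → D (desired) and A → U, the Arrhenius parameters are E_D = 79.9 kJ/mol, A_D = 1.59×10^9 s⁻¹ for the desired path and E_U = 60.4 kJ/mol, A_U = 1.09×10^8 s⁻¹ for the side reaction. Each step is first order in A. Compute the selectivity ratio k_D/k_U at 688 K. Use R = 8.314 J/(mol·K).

Since both paths have the same order in A, the concentration cancels and S_{D/U} = k_D/k_U = (A_D/A_U)·exp[(E_U−E_D)/(RT)].
(E_U−E_D)/(RT) = (60.4−79.9)×10³/(8.314×688) = -19500/5720 = -3.409.
k_D/k_U = (1.59×10^9/1.09×10^8)·exp(-3.409) = 14.59 × 0.03307 = 0.482.

0.482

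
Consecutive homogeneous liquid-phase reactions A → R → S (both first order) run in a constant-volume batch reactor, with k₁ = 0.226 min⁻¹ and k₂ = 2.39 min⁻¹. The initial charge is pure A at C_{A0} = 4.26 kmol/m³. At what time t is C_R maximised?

Setting dC_R/dt = 0 gives t_opt = ln(k₂/k₁)/(k₂−k₁).
= ln(2.39/0.226)/(2.39−0.226) = ln(10.58)/2.164 = 2.359/2.164 = 1.09 min.

1.09 min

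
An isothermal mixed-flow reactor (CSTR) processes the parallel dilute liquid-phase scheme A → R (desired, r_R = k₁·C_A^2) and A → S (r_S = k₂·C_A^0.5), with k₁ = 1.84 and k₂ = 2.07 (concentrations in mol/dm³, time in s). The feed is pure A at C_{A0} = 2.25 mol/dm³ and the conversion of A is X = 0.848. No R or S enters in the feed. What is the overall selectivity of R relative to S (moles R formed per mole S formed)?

Exit C_A = C_{A0}(1−X) = 2.25×0.152 = 0.3420 mol/dm³.
Rates in a CSTR are evaluated at the outlet concentration: r_R = 1.84×0.3420^2 = 0.2152, r_S = 2.07×0.3420^0.5 = 1.211.
Overall selectivity = C_R/C_S = r_Rτ/(r_Sτ) = r_R/r_S = 0.178.

0.178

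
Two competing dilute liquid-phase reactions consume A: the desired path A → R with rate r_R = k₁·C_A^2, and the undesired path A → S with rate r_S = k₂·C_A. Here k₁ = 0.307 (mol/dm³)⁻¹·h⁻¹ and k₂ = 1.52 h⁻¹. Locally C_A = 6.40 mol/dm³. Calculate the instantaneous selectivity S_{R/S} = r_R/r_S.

1.29

S_{R/S} = r_R/r_S = (k₁·C_A^2)/(k₂·C_A) = (k₁/k₂)·C_A.
= (0.307×6.400^2) / (1.52×6.400) = 12.57/9.728 = 1.29.
Since the desired path is higher order in A, keeping C_A high (PFR or concentrated feed) favours R.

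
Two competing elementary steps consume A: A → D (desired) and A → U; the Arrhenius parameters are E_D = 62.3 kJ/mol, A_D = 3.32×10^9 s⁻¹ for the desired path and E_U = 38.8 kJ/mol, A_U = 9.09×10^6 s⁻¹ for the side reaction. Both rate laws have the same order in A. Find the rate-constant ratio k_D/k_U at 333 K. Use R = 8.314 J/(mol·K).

0.0752

Since both paths have the same order in A, the concentration cancels and S_{D/U} = k_D/k_U = (A_D/A_U)·exp[(E_U−E_D)/(RT)].
(E_U−E_D)/(RT) = (38.8−62.3)×10³/(8.314×333) = -23500/2769 = -8.488.
k_D/k_U = (3.32×10^9/9.09×10^6)·exp(-8.488) = 365.2 × 2.059×10^-4 = 0.0752.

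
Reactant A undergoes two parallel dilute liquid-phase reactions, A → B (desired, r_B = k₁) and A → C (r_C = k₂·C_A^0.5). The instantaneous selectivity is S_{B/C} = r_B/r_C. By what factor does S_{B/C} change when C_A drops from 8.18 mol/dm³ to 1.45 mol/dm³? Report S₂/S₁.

2.38

S_{B/C} = (k₁/k₂)·C_A^-0.5, so S₂/S₁ = (C_{A,2}/C_{A,1})^-0.5.
= (1.45/8.18)^(-0.5) = (0.1773)^(-0.5) = 2.38.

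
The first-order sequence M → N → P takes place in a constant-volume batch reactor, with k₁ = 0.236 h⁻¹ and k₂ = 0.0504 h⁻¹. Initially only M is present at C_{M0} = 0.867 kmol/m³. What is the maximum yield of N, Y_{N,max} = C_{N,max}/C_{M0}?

Evaluating C_N at t_opt = ln(k₂/k₁)/(k₂−k₁) gives C_{N,max}/C_{M0} = (k₁/k₂)^[k₂/(k₂−k₁)].
= (0.236/0.0504)^(0.0504/(0.0504−0.236)) = (4.683)^(-0.2716) = 0.6576.

0.658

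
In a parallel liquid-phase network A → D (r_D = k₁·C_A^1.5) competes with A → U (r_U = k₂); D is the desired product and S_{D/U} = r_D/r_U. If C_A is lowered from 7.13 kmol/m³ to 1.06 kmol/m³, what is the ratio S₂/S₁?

S_{D/U} = (k₁/k₂)·C_A^1.5, so S₂/S₁ = (C_{A,2}/C_{A,1})^1.5.
= (1.06/7.13)^1.5 = (0.1487)^1.5 = 0.0573.

0.0573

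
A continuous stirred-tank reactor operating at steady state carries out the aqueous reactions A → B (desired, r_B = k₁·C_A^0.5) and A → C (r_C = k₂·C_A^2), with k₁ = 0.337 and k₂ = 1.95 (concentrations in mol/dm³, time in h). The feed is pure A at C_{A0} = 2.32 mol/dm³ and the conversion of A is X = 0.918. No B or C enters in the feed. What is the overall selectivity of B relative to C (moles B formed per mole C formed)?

2.08

Exit C_A = C_{A0}(1−X) = 2.32×0.0820 = 0.1902 mol/dm³.
A CSTR operates uniformly at the exit composition, giving r_B = 0.1470 and r_C = 0.07057 (each k·C_A^n at C_A = 0.1902).
Overall selectivity = C_B/C_C = r_Bτ/(r_Cτ) = r_B/r_C = 2.08.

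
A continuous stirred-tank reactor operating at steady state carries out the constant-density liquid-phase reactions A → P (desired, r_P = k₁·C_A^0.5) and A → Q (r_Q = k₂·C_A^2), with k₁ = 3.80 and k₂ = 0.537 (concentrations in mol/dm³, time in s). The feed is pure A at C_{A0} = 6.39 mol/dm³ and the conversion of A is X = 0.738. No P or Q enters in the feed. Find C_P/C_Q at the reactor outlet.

3.27

Exit C_A = C_{A0}(1−X) = 6.39×0.262 = 1.674 mol/dm³.
Rates in a CSTR are evaluated at the outlet concentration: r_P = 3.80×1.674^0.5 = 4.917, r_Q = 0.537×1.674^2 = 1.505.
Overall selectivity = C_P/C_Q = r_Pτ/(r_Qτ) = r_P/r_Q = 3.27.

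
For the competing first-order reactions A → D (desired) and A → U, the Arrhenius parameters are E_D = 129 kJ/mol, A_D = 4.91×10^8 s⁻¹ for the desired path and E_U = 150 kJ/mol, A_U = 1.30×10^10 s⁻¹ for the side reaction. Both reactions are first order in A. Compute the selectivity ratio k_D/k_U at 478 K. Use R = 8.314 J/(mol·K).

7.45

With equal orders, S_{D/U} = k_D/k_U = (A_D/A_U)·exp[(E_U−E_D)/(RT)].
(E_U−E_D)/(RT) = (150−129)×10³/(8.314×478) = 21000/3974 = 5.284.
k_D/k_U = (4.91×10^8/1.30×10^10)·exp(5.284) = 0.03777 × 197.2 = 7.45.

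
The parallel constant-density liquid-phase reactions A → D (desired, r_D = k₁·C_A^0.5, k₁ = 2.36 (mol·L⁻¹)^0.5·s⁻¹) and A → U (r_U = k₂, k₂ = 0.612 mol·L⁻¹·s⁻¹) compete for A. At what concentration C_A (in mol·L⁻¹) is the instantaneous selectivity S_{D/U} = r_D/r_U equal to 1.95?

S_{D/U} = (k₁/k₂)·C_A^0.5 ⇒ C_A = (S·k₂/k₁)^(2).
= (1.95×0.612/2.36)^(2) = (0.5057)^(2) = 0.256 mol·L⁻¹.

0.256 mol·L⁻¹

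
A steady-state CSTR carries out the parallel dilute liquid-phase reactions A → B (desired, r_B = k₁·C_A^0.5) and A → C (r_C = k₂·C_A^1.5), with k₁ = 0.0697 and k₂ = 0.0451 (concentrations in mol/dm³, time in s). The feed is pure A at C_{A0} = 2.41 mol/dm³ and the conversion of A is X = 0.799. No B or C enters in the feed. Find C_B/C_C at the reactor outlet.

3.19

Exit C_A = C_{A0}(1−X) = 2.41×0.201 = 0.4844 mol/dm³.
Rates in a CSTR are evaluated at the outlet concentration: r_B = 0.0697×0.4844^0.5 = 0.04851, r_C = 0.0451×0.4844^1.5 = 0.01521.
Overall selectivity = C_B/C_C = r_Bτ/(r_Cτ) = r_B/r_C = 3.19.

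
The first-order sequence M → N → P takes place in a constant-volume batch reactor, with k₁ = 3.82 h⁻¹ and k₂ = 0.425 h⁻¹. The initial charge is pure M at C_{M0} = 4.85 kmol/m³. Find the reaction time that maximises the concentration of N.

For first-order series the maximum of C_N occurs at t_opt = ln(k₂/k₁)/(k₂−k₁).
= ln(0.425/3.82)/(0.425−3.82) = ln(0.1113)/-3.395 = -2.196/-3.395 = 0.647 h.

0.647 h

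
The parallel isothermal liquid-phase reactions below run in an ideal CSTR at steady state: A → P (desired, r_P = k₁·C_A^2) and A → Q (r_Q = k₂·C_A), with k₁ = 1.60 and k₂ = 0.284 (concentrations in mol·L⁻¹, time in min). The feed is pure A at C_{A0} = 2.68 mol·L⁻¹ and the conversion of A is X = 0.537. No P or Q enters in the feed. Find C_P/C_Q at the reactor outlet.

Exit C_A = C_{A0}(1−X) = 2.68×0.463 = 1.241 mol·L⁻¹.
In a CSTR the entire volume is at exit conditions, so r_P = 1.60×1.241^2 = 2.463 and r_Q = 0.284×1.241 = 0.3524.
Overall selectivity = C_P/C_Q = r_Pτ/(r_Qτ) = r_P/r_Q = 6.99.

6.99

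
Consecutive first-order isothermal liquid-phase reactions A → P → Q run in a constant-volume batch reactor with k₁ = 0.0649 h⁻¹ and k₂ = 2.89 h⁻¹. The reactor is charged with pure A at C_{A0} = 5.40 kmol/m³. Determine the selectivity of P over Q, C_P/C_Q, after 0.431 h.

1.33

For first-order series with pure A initially, C_P(t) = k₁C_{A0}/(k₂−k₁)·(e^(−k₁t) − e^(−k₂t)).
e^(−k₁t) = e^(−0.0649×0.431) = e^(−0.02797) = 0.9724; e^(−k₂t) = e^(−1.246) = 0.2878.
C_P = 0.0649×5.40/(2.89−0.0649) × (0.9724−0.2878) = 0.1241×0.6846 = 0.08493 kmol/m³.
C_A = C_{A0}e^(−k₁t) = 5.251 kmol/m³, so C_Q = C_{A0}−C_A−C_P = 0.06402 kmol/m³; C_P/C_Q = 1.33.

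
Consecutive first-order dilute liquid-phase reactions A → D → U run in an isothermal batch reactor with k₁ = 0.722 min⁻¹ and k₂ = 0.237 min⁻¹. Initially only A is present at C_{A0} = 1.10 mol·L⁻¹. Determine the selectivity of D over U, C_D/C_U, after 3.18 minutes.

1.58

For first-order series with pure A initially, C_D(t) = k₁C_{A0}/(k₂−k₁)·(e^(−k₁t) − e^(−k₂t)).
e^(−k₁t) = e^(−0.722×3.18) = e^(−2.296) = 0.1007; e^(−k₂t) = e^(−0.7537) = 0.4706.
C_D = 0.722×1.10/(0.237−0.722) × (0.1007−0.4706) = (-1.638)×(-0.3700) = 0.6058 mol·L⁻¹.
C_A = C_{A0}e^(−k₁t) = 0.1107 mol·L⁻¹, so C_U = C_{A0}−C_A−C_D = 0.3834 mol·L⁻¹; C_D/C_U = 1.58.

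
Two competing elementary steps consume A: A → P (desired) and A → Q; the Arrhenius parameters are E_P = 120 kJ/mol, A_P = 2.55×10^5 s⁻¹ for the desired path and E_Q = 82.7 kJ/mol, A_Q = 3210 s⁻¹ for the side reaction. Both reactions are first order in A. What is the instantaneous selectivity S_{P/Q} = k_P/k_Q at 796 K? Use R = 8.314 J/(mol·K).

0.283

Since both paths have the same order in A, the concentration cancels and S_{P/Q} = k_P/k_Q = (A_P/A_Q)·exp[(E_Q−E_P)/(RT)].
(E_Q−E_P)/(RT) = (82.7−120)×10³/(8.314×796) = -37300/6618 = -5.636.
k_P/k_Q = (2.55×10^5/3210)·exp(-5.636) = 79.44 × 0.003566 = 0.283.
Since E_P > E_Q, raising the temperature improves selectivity toward P.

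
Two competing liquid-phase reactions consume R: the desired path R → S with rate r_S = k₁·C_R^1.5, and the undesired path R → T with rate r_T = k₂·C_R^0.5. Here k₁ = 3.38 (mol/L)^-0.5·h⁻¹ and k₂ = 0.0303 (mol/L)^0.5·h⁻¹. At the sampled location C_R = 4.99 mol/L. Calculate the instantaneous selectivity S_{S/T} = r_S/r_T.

557

S_{S/T} = r_S/r_T = (k₁·C_R^1.5)/(k₂·C_R^0.5) = (k₁/k₂)·C_R.
= (3.38×4.990^1.5) / (0.0303×4.990^0.5) = 37.68/0.06769 = 557.
Since the desired path is higher order in R, keeping C_R high (PFR or concentrated feed) favours S.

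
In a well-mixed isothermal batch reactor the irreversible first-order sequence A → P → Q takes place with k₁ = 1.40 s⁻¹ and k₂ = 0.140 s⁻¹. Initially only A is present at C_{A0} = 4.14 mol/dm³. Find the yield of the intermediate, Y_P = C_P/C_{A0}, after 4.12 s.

The intermediate concentration in a first-order A→B→C sequence is C_P = k₁C_{A0}(e^(−k₁t) − e^(−k₂t))/(k₂−k₁).
e^(−k₁t) = e^(−1.40×4.12) = e^(−5.768) = 0.003126; e^(−k₂t) = e^(−0.5768) = 0.5617.
C_P = 1.40×4.14/(0.140−1.40) × (0.003126−0.5617) = (-4.600)×(-0.5586) = 2.569 mol/dm³.
Y_P = C_P/C_{A0} = 2.569/4.14 = 0.621.

0.621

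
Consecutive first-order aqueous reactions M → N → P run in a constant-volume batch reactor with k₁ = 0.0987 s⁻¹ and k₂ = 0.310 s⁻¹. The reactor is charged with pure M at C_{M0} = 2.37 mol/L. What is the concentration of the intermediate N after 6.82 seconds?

For first-order series with pure M initially, C_N(t) = k₁C_{M0}/(k₂−k₁)·(e^(−k₁t) − e^(−k₂t)).
e^(−k₁t) = e^(−0.0987×6.82) = e^(−0.6731) = 0.5101; e^(−k₂t) = e^(−2.114) = 0.1207.
C_N = 0.0987×2.37/(0.310−0.0987) × (0.5101−0.1207) = 1.107×0.3894 = 0.4311 mol/L.

0.431 mol/L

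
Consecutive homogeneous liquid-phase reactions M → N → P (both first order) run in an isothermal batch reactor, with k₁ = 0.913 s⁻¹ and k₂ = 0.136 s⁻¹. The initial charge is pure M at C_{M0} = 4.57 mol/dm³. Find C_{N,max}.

3.27 mol/dm³

For a first-order series the maximum intermediate yield is C_{N,max}/C_{M0} = (k₁/k₂)^[k₂/(k₂−k₁)].
= (0.913/0.136)^(0.136/(0.136−0.913)) = (6.713)^(-0.1750) = 0.7166.
C_{N,max} = 0.7166×4.57 = 3.27 mol/dm³.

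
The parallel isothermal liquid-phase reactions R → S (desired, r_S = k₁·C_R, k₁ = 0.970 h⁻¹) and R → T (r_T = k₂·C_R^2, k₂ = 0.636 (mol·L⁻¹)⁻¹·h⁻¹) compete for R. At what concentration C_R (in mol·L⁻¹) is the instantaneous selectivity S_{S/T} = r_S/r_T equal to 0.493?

S_{S/T} = (k₁/k₂)·C_R⁻¹ ⇒ C_R = (S·k₂/k₁)^(-1).
= (0.493×0.636/0.970)^(-1) = (0.3232)^(-1) = 3.09 mol·L⁻¹.

3.09 mol·L⁻¹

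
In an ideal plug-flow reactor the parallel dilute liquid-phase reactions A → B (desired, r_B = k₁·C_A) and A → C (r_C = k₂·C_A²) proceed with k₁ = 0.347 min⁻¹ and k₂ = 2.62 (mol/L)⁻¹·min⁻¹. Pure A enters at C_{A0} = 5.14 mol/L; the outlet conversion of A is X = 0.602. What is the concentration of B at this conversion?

C_A = C_{A0}(1−X) = 2.046 mol/L.
Along a PFR/batch, dC_B/dC_A = −r_B/(r_B+r_C) = −k₁/(k₁+k₂·C_A).
Integrating from C_{A0} to C_A: C_B = (0.347/2.62)·ln[(0.347+2.62·5.14)/(0.347+2.62·2.05)] = 0.1324·ln(13.81/5.707) = 0.1171 mol/L.

0.117 mol/L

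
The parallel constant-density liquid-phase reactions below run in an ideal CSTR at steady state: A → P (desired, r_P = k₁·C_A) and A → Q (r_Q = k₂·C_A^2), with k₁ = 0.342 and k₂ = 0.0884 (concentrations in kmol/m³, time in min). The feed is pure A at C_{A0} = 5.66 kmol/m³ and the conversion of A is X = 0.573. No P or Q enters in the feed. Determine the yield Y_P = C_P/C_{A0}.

0.353

Exit C_A = C_{A0}(1−X) = 5.66×0.427 = 2.417 kmol/m³.
Rates in a CSTR are evaluated at the outlet concentration: r_P = 0.342×2.417 = 0.8266, r_Q = 0.0884×2.417^2 = 0.5163.
Fraction of consumed A going to P: r_P/(r_P+r_Q) = 0.6155.
C_P = 0.6155·C_{A0}·X = 0.6155×5.66×0.573 = 2.00 kmol/m³; Y_P = C_P/C_{A0} = 0.353.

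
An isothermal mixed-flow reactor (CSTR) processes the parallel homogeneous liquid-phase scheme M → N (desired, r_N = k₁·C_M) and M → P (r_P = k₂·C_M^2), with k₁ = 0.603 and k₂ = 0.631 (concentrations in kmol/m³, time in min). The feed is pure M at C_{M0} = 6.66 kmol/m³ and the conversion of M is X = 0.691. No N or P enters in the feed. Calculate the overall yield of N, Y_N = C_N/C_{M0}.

Exit C_M = C_{M0}(1−X) = 6.66×0.309 = 2.058 kmol/m³.
A CSTR operates uniformly at the exit composition, giving r_N = 1.241 and r_P = 2.672 (each k·C_M^n at C_M = 2.058).
Fraction of consumed M going to N: r_N/(r_N+r_P) = 0.3171.
C_N = 0.3171·C_{M0}·X = 0.3171×6.66×0.691 = 1.46 kmol/m³; Y_N = C_N/C_{M0} = 0.219.

0.219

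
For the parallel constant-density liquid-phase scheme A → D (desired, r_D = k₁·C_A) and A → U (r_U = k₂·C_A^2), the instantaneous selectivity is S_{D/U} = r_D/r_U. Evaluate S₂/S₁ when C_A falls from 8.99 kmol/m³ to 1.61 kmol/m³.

5.58

S_{D/U} = (k₁/k₂)·C_A⁻¹, so S₂/S₁ = (C_{A,2}/C_{A,1})⁻¹.
= 8.99/1.61 = 5.58.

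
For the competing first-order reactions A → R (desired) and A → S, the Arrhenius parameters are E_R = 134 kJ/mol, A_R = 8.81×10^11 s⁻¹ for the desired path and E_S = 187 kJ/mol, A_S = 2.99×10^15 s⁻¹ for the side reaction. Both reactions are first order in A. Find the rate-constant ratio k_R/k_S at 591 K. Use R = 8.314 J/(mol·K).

14.2

Since both paths have the same order in A, the concentration cancels and S_{R/S} = k_R/k_S = (A_R/A_S)·exp[(E_S−E_R)/(RT)].
(E_S−E_R)/(RT) = (187−134)×10³/(8.314×591) = 53000/4914 = 10.79.
k_R/k_S = (8.81×10^11/2.99×10^15)·exp(10.79) = 2.946×10^-4 × 48361 = 14.2.
Since E_R < E_S, lowering the temperature improves selectivity toward R.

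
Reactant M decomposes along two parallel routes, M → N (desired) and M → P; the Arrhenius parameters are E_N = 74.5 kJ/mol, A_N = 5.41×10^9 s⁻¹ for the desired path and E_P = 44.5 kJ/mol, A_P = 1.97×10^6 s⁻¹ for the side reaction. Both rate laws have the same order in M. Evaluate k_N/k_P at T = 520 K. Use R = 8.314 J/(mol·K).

2.66

With equal orders, S_{N/P} = k_N/k_P = (A_N/A_P)·exp[(E_P−E_N)/(RT)].
(E_P−E_N)/(RT) = (44.5−74.5)×10³/(8.314×520) = -30000/4323 = -6.939.
k_N/k_P = (5.41×10^9/1.97×10^6)·exp(-6.939) = 2746 × 9.691×10^-4 = 2.66.
Since E_N > E_P, raising the temperature improves selectivity toward N.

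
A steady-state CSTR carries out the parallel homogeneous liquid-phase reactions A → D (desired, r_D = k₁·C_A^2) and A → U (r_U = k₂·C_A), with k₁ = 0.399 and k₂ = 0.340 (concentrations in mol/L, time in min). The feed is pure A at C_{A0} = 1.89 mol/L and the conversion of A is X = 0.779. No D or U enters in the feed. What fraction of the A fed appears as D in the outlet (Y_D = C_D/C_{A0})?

0.256

Exit C_A = C_{A0}(1−X) = 1.89×0.221 = 0.4177 mol/L.
A CSTR operates uniformly at the exit composition, giving r_D = 0.06961 and r_U = 0.1420 (each k·C_A^n at C_A = 0.4177).
Fraction of consumed A going to D: r_D/(r_D+r_U) = 0.3289.
C_D = 0.3289·C_{A0}·X = 0.3289×1.89×0.779 = 0.484 mol/L; Y_D = C_D/C_{A0} = 0.256.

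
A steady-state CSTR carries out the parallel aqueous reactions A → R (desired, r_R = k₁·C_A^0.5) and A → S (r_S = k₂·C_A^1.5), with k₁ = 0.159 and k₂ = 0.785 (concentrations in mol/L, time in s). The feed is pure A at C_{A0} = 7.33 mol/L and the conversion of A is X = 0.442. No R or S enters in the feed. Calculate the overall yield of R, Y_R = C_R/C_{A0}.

0.0209

Exit C_A = C_{A0}(1−X) = 7.33×0.558 = 4.090 mol/L.
In a CSTR the entire volume is at exit conditions, so r_R = 0.159×4.090^0.5 = 0.3216 and r_S = 0.785×4.090^1.5 = 6.493.
Fraction of consumed A going to R: r_R/(r_R+r_S) = 0.04718.
C_R = 0.04718·C_{A0}·X = 0.04718×7.33×0.442 = 0.153 mol/L; Y_R = C_R/C_{A0} = 0.0209.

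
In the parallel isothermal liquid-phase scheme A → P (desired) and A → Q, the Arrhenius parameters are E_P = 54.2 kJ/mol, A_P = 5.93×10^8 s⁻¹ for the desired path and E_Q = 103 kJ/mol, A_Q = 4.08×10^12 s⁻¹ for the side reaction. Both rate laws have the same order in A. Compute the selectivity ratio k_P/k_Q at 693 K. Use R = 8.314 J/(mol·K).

With equal orders, S_{P/Q} = k_P/k_Q = (A_P/A_Q)·exp[(E_Q−E_P)/(RT)].
(E_Q−E_P)/(RT) = (103−54.2)×10³/(8.314×693) = 48800/5762 = 8.470.
k_P/k_Q = (5.93×10^8/4.08×10^12)·exp(8.470) = 1.453×10^-4 × 4769 = 0.693.

0.693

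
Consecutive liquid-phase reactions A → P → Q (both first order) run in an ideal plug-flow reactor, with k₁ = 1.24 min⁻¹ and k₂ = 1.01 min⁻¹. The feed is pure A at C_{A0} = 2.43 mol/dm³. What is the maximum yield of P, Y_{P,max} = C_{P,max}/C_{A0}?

0.406

For a first-order series the maximum intermediate yield is C_{P,max}/C_{A0} = (k₁/k₂)^[k₂/(k₂−k₁)].
= (1.24/1.01)^(1.01/(1.01−1.24)) = (1.228)^(-4.391) = 0.4062.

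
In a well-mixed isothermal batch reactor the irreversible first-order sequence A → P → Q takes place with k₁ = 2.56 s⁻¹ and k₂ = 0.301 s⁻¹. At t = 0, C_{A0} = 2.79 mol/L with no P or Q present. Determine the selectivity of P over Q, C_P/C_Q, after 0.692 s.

For first-order series with pure A initially, C_P(t) = k₁C_{A0}/(k₂−k₁)·(e^(−k₁t) − e^(−k₂t)).
e^(−k₁t) = e^(−2.56×0.692) = e^(−1.772) = 0.1701; e^(−k₂t) = e^(−0.2083) = 0.8120.
C_P = 2.56×2.79/(0.301−2.56) × (0.1701−0.8120) = (-3.162)×(-0.6419) = 2.030 mol/L.
C_A = C_{A0}e^(−k₁t) = 0.4745 mol/L, so C_Q = C_{A0}−C_A−C_P = 0.2860 mol/L; C_P/C_Q = 7.10.

7.10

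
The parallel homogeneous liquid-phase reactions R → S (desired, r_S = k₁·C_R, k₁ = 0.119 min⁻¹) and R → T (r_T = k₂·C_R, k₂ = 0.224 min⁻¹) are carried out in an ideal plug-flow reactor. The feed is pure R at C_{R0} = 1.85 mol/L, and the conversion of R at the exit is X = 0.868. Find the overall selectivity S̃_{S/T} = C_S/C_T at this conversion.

0.531

C_R = C_{R0}(1−X) = 0.2442 mol/L.
Both paths are first order in R, so the instantaneous fraction to S is constant: dC_S/d(−C_R) = k₁/(k₁+k₂) = 0.3469.
C_S = 0.3469·(C_{R0}−C_R) = 0.3469×1.606 = 0.557 mol/L.
C_T = (C_{R0}−C_R)−C_S = 1.049 mol/L; S̃_{S/T} = 0.5571/1.049 = 0.531.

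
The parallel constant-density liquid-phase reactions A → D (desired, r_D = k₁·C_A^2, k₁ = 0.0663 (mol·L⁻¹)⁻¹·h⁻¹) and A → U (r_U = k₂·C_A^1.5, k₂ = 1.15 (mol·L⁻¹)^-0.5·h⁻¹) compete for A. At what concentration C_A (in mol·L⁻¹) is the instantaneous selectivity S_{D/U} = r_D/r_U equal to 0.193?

S_{D/U} = (k₁/k₂)·C_A^0.5 ⇒ C_A = (S·k₂/k₁)^(2).
= (0.193×1.15/0.0663)^(2) = (3.348)^(2) = 11.2 mol·L⁻¹.

11.2 mol·L⁻¹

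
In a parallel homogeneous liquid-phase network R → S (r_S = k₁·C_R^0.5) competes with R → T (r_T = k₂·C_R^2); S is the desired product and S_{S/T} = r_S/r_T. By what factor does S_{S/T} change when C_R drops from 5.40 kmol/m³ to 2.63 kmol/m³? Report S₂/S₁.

2.94

S_{S/T} = (k₁/k₂)·C_R^-1.5, so S₂/S₁ = (C_{R,2}/C_{R,1})^-1.5.
= (2.63/5.40)^(-1.5) = (0.4870)^(-1.5) = 2.94.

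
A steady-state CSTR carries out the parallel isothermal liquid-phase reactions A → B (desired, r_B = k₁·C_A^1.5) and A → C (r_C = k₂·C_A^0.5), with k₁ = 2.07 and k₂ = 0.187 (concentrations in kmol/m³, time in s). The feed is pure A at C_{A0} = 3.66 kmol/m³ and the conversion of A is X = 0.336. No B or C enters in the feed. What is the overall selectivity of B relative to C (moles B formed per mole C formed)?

26.9

Exit C_A = C_{A0}(1−X) = 3.66×0.664 = 2.430 kmol/m³.
A CSTR operates uniformly at the exit composition, giving r_B = 7.842 and r_C = 0.2915 (each k·C_A^n at C_A = 2.430).
Overall selectivity = C_B/C_C = r_Bτ/(r_Cτ) = r_B/r_C = 26.9.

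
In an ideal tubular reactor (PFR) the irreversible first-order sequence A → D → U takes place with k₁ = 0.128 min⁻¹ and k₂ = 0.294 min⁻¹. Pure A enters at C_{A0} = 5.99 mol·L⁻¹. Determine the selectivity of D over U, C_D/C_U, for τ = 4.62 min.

The intermediate concentration in a first-order A→B→C sequence is C_D = k₁C_{A0}(e^(−k₁τ) − e^(−k₂τ))/(k₂−k₁).
e^(−k₁τ) = e^(−0.128×4.62) = e^(−0.5914) = 0.5536; e^(−k₂τ) = e^(−1.358) = 0.2571.
C_D = 0.128×5.99/(0.294−0.128) × (0.5536−0.2571) = 4.619×0.2965 = 1.369 mol·L⁻¹.
C_A = C_{A0}e^(−k₁τ) = 3.316 mol·L⁻¹, so C_U = C_{A0}−C_A−C_D = 1.305 mol·L⁻¹; C_D/C_U = 1.05.

1.05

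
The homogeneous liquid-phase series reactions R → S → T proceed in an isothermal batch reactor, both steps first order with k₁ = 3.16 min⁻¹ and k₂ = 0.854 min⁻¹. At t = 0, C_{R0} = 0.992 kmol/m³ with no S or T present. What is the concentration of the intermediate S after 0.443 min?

0.596 kmol/m³

The intermediate concentration in a first-order A→B→C sequence is C_S = k₁C_{R0}(e^(−k₁t) − e^(−k₂t))/(k₂−k₁).
e^(−k₁t) = e^(−3.16×0.443) = e^(−1.400) = 0.2466; e^(−k₂t) = e^(−0.3783) = 0.6850.
C_S = 3.16×0.992/(0.854−3.16) × (0.2466−0.6850) = (-1.359)×(-0.4384) = 0.5959 kmol/m³.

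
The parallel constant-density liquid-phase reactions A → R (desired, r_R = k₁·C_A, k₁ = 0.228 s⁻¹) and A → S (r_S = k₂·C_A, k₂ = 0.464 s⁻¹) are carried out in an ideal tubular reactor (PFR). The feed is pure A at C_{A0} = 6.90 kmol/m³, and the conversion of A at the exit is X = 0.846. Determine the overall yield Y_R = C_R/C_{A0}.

0.279

C_A = C_{A0}(1−X) = 1.063 kmol/m³.
Both paths are first order in A, so the instantaneous fraction to R is constant: dC_R/d(−C_A) = k₁/(k₁+k₂) = 0.3295.
C_R = 0.3295·(C_{A0}−C_A) = 0.3295×5.837 = 1.92 kmol/m³.
Y_R = C_R/C_{A0} = 1.923/6.90 = 0.279.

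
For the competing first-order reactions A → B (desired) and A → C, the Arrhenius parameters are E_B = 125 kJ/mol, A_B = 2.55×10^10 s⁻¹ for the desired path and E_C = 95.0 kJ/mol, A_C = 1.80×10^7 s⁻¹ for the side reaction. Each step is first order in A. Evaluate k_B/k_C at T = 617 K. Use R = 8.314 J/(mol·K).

4.09

With equal orders, S_{B/C} = k_B/k_C = (A_B/A_C)·exp[(E_C−E_B)/(RT)].
(E_C−E_B)/(RT) = (95.0−125)×10³/(8.314×617) = -30000/5130 = -5.848.
k_B/k_C = (2.55×10^10/1.80×10^7)·exp(-5.848) = 1417 × 0.002885 = 4.09.
Since E_B > E_C, raising the temperature improves selectivity toward B.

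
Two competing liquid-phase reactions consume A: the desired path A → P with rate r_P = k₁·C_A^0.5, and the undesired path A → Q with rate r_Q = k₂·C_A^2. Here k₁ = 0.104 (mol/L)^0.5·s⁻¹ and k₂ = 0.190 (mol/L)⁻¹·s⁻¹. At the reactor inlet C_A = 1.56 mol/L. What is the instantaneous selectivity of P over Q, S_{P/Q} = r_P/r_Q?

0.281

S_{P/Q} = r_P/r_Q = (k₁·C_A^0.5)/(k₂·C_A^2) = (k₁/k₂)·C_A^-1.5.
= (0.104×1.560^0.5) / (0.190×1.560^2) = 0.1299/0.4624 = 0.281.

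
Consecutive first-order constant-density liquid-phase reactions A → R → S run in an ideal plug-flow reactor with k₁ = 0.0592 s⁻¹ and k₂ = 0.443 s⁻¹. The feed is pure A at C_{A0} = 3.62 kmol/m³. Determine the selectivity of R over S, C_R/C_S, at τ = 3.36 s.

Solving the coupled first-order balances gives C_R(τ) = [k₁/(k₂−k₁)]·C_{A0}·(e^(−k₁τ) − e^(−k₂τ)).
e^(−k₁τ) = e^(−0.0592×3.36) = e^(−0.1989) = 0.8196; e^(−k₂τ) = e^(−1.488) = 0.2257.
C_R = 0.0592×3.62/(0.443−0.0592) × (0.8196−0.2257) = 0.5584×0.5939 = 0.3316 kmol/m³.
C_A = C_{A0}e^(−k₁τ) = 2.967 kmol/m³, so C_S = C_{A0}−C_A−C_R = 0.3213 kmol/m³; C_R/C_S = 1.03.

1.03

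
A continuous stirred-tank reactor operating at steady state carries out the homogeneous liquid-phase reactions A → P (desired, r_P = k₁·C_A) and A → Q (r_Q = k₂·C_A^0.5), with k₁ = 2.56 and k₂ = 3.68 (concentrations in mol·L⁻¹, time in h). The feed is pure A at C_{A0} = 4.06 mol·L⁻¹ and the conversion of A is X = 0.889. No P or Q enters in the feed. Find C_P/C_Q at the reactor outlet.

0.467

Exit C_A = C_{A0}(1−X) = 4.06×0.111 = 0.4507 mol·L⁻¹.
A CSTR operates uniformly at the exit composition, giving r_P = 1.154 and r_Q = 2.470 (each k·C_A^n at C_A = 0.4507).
Overall selectivity = C_P/C_Q = r_Pτ/(r_Qτ) = r_P/r_Q = 0.467.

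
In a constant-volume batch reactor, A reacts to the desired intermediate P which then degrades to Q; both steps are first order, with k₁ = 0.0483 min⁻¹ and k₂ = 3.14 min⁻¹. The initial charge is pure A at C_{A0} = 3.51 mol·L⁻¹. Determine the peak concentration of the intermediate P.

0.0506 mol·L⁻¹

For a first-order series the maximum intermediate yield is C_{P,max}/C_{A0} = (k₁/k₂)^[k₂/(k₂−k₁)].
= (0.0483/3.14)^(3.14/(3.14−0.0483)) = (0.01538)^(1.016) = 0.01441.
C_{P,max} = 0.01441×3.51 = 0.0506 mol·L⁻¹.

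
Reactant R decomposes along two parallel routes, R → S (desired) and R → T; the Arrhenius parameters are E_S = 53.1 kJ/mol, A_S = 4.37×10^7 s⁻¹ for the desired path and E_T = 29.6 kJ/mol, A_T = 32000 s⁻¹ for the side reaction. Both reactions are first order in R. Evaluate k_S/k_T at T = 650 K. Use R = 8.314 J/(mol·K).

17.7

With equal orders, S_{S/T} = k_S/k_T = (A_S/A_T)·exp[(E_T−E_S)/(RT)].
(E_T−E_S)/(RT) = (29.6−53.1)×10³/(8.314×650) = -23500/5404 = -4.349.
k_S/k_T = (4.37×10^7/32000)·exp(-4.349) = 1366 × 0.01293 = 17.7.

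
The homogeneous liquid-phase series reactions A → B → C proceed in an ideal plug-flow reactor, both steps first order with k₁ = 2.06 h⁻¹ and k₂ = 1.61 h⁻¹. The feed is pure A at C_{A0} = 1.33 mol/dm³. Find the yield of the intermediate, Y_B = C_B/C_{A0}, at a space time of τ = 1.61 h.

The intermediate concentration in a first-order A→B→C sequence is C_B = k₁C_{A0}(e^(−k₁τ) − e^(−k₂τ))/(k₂−k₁).
e^(−k₁τ) = e^(−2.06×1.61) = e^(−3.317) = 0.03628; e^(−k₂τ) = e^(−2.592) = 0.07486.
C_B = 2.06×1.33/(1.61−2.06) × (0.03628−0.07486) = (-6.088)×(-0.03859) = 0.2349 mol/dm³.
Y_B = C_B/C_{A0} = 0.2349/1.33 = 0.177.

0.177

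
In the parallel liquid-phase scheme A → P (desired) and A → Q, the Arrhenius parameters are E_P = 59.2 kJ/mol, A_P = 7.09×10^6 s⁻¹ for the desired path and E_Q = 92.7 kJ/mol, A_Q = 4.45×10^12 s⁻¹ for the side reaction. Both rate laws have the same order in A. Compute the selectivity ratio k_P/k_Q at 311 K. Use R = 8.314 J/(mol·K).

k_P/k_Q = (A_P/A_Q)·exp[−(E_P−E_Q)/(RT)] = (A_P/A_Q)·exp[(E_Q−E_P)/(RT)].
(E_Q−E_P)/(RT) = (92.7−59.2)×10³/(8.314×311) = 33500/2586 = 12.96.
k_P/k_Q = (7.09×10^6/4.45×10^12)·exp(12.96) = 1.593×10^-6 × 4.234×10^5 = 0.675.

0.675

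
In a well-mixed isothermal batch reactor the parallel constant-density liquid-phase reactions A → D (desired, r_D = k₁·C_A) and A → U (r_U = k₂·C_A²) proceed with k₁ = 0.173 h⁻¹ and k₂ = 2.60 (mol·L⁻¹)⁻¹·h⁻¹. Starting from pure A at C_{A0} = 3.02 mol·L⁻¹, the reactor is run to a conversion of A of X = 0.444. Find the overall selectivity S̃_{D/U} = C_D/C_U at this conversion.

C_A = C_{A0}(1−X) = 1.679 mol·L⁻¹.
Along a PFR/batch, dC_D/dC_A = −r_D/(r_D+r_U) = −k₁/(k₁+k₂·C_A).
Integrating from C_{A0} to C_A: C_D = (0.173/2.60)·ln[(0.173+2.60·3.02)/(0.173+2.60·1.68)] = 0.06654·ln(8.025/4.539) = 0.03792 mol·L⁻¹.
C_U = (C_{A0}−C_A)−C_D = 1.303 mol·L⁻¹; S̃_{D/U} = 0.03792/1.303 = 0.0291.

0.0291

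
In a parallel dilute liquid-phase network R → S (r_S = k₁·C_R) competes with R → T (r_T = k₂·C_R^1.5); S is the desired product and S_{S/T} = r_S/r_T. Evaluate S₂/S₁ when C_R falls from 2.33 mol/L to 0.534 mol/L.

2.09

S_{S/T} = (k₁/k₂)·C_R^-0.5, so S₂/S₁ = (C_{R,2}/C_{R,1})^-0.5.
= (0.534/2.33)^(-0.5) = (0.2292)^(-0.5) = 2.09.
Selectivity toward S rises as C_R falls — low-concentration operation is favoured.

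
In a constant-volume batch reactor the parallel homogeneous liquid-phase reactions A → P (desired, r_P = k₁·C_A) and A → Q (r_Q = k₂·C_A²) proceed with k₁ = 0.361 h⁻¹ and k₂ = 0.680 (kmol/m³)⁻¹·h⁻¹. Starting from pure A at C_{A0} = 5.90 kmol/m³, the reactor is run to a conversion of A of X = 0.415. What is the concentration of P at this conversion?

0.254 kmol/m³

C_A = C_{A0}(1−X) = 3.451 kmol/m³.
Along a PFR/batch, dC_P/dC_A = −r_P/(r_P+r_Q) = −k₁/(k₁+k₂·C_A).
Integrating from C_{A0} to C_A: C_P = (0.361/0.680)·ln[(0.361+0.680·5.90)/(0.361+0.680·3.45)] = 0.5309·ln(4.373/2.708) = 0.2544 kmol/m³.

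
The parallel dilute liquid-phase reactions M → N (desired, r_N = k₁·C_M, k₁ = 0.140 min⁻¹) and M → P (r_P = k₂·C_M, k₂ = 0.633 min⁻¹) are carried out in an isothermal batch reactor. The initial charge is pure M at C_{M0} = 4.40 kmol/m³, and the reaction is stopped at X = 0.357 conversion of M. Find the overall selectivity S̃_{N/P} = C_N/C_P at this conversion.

0.221

C_M = C_{M0}(1−X) = 2.829 kmol/m³.
Both paths are first order in M, so the instantaneous fraction to N is constant: dC_N/d(−C_M) = k₁/(k₁+k₂) = 0.1811.
C_N = 0.1811·(C_{M0}−C_M) = 0.1811×1.571 = 0.284 kmol/m³.
C_P = (C_{M0}−C_M)−C_N = 1.286 kmol/m³; S̃_{N/P} = 0.2845/1.286 = 0.221.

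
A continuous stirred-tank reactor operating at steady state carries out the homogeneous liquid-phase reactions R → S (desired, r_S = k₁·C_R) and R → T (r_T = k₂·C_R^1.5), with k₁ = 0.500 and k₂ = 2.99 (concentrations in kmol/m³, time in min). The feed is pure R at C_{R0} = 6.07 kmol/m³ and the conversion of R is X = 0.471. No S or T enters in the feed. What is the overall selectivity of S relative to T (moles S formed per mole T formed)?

Exit C_R = C_{R0}(1−X) = 6.07×0.529 = 3.211 kmol/m³.
In a CSTR the entire volume is at exit conditions, so r_S = 0.500×3.211 = 1.606 and r_T = 2.99×3.211^1.5 = 17.20.
Overall selectivity = C_S/C_T = r_Sτ/(r_Tτ) = r_S/r_T = 0.0933.

0.0933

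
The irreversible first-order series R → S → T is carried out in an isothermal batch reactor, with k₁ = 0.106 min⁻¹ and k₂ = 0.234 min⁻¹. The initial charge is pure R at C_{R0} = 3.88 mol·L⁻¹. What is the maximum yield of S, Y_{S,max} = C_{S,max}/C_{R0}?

0.235

At the optimum, C_{S,max}/C_{R0} = (k₁/k₂)^[k₂/(k₂−k₁)].
= (0.106/0.234)^(0.234/(0.234−0.106)) = (0.4530)^(1.828) = 0.2351.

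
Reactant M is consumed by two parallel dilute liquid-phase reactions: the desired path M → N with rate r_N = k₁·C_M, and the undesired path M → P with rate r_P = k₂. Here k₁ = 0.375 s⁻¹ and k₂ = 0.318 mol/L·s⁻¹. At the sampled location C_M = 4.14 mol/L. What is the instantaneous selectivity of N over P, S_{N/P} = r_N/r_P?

4.88

S_{N/P} = r_N/r_P = (k₁·C_M)/(k₂) = (k₁/k₂)·C_M.
= (0.375×4.140) / (0.318) = 1.552/0.3180 = 4.88.
Since the desired path is higher order in M, keeping C_M high (PFR or concentrated feed) favours N.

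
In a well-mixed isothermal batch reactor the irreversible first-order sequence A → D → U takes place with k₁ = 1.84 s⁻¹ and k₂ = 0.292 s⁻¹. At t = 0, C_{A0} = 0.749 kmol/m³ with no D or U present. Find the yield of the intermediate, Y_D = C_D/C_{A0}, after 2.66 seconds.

0.538

For first-order series with pure A initially, C_D(t) = k₁C_{A0}/(k₂−k₁)·(e^(−k₁t) − e^(−k₂t)).
e^(−k₁t) = e^(−1.84×2.66) = e^(−4.894) = 0.007488; e^(−k₂t) = e^(−0.7767) = 0.4599.
C_D = 1.84×0.749/(0.292−1.84) × (0.007488−0.4599) = (-0.8903)×(-0.4524) = 0.4028 kmol/m³.
Y_D = C_D/C_{A0} = 0.4028/0.749 = 0.538.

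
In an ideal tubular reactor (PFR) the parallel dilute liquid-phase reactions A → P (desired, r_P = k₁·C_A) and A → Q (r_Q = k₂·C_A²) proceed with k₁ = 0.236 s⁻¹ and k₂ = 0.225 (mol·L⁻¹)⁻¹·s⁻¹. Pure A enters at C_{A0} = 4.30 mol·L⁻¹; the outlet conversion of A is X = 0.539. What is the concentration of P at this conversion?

C_A = C_{A0}(1−X) = 1.982 mol·L⁻¹.
Along a PFR/batch, dC_P/dC_A = −r_P/(r_P+r_Q) = −k₁/(k₁+k₂·C_A).
Integrating from C_{A0} to C_A: C_P = (0.236/0.225)·ln[(0.236+0.225·4.30)/(0.236+0.225·1.98)] = 1.049·ln(1.204/0.6820) = 0.5957 mol·L⁻¹.

0.596 mol·L⁻¹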